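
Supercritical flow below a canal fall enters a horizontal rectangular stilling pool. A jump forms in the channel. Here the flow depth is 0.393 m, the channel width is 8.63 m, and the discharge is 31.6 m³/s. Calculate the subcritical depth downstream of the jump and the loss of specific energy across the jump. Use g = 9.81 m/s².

q = Q/b = 31.6/8.63 = 3.66 m²/s; V₁ = q/y₁ = 9.32 m/s. Fr₁ = V₁/√(g·y₁) = 4.75.
Bélanger equation: y₂/y₁ = ½[√(1 + 8Fr₁²) − 1] = ½[√181.1 − 1] = 6.23.
y₂ = 6.23 × 0.393 = 2.45 m.
V₂ = q/y₂ = 3.66/2.45 = 1.50 m/s. E₁ = y₁ + V₁²/2g = 4.82 m; E₂ = y₂ + V₂²/2g = 2.56 m. ΔE = E₁ − E₂ = 2.26 m.

y₂ = 2.45 m; ΔE = 2.26 m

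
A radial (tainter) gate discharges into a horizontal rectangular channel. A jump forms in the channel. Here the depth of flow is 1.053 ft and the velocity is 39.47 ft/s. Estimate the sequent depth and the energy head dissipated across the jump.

y₂ = 9.581 ft; ΔE = 15.37 ft

Fr₁ = V₁/√(g·y₁) = 39.47/√(32.2×1.053) = 6.778.
Sequent-depth ratio: y₂/y₁ = ½[√(1 + 8Fr₁²) − 1] = ½[√368.57 − 1] = 9.099.
y₂ = 9.099 × 1.053 = 9.581 ft.
Head loss: ΔE = (y₂ − y₁)³/(4y₁y₂) = (9.581 − 1.053)³/(4×1.053×9.581) = 620.3/40.36 = 15.37 ft.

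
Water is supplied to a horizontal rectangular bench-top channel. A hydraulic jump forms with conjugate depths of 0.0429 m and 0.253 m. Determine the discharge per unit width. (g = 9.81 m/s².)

For a rectangular channel the momentum equation gives q² = ½·g·y₁·y₂·(y₁ + y₂) = ½×9.81×0.0429×0.253×0.296 = 0.0158.
q = √0.0158 = 0.126 m²/s.

q = 0.126 m²/s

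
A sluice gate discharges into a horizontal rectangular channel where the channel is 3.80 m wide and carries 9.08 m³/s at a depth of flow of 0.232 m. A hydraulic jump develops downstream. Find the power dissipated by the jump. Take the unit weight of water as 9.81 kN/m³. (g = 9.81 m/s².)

q = Q/b = 9.08/3.80 = 2.39 m²/s; V₁ = q/y₁ = 10.3 m/s. Fr₁ = V₁/√(g·y₁) = 6.83.
Conjugate-depth relation: y₂/y₁ = ½[√(1 + 8Fr₁²) − 1] = ½[√373.9 − 1] = 9.17.
y₂ = 9.17 × 0.232 = 2.13 m.
V₂ = q/y₂ = 2.39/2.13 = 1.12 m/s. E₁ = y₁ + V₁²/2g = 5.64 m; E₂ = y₂ + V₂²/2g = 2.19 m. ΔE = E₁ − E₂ = 3.45 m.
P = γ·Q·ΔE = 9.81 × 9.08 × 3.45 = 307 kW.

P = 307 kW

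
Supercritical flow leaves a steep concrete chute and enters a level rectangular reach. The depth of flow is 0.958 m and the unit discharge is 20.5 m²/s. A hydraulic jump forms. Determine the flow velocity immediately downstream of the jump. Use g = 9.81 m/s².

V₂ = 2.28 m/s

V₁ = q/y₁ = 20.5/0.958 = 21.4 m/s. Fr₁ = V₁/√(g·y₁) = 21.4/√(9.81×0.958) = 6.98.
From the momentum equation for a rectangular channel, y₂/y₁ = ½[√(1 + 8Fr₁²) − 1] = ½[√390.8 − 1] = 9.38.
y₂ = 9.38 × 0.958 = 8.99 m.
V₂ = q/y₂ = 20.5/8.99 = 2.28 m/s.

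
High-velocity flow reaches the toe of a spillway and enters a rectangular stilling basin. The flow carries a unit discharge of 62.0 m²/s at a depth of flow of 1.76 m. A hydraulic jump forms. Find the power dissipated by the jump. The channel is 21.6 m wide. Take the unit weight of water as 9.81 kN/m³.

P = 581883 kW

V₁ = q/y₁ = 62.0/1.76 = 35.2 m/s. Fr₁ = V₁/√(g·y₁) = 35.2/√(9.81×1.76) = 8.48.
By Bélanger, y₂/y₁ = ½[√(1 + 8Fr₁²) − 1] = ½[√576.0 − 1] = 11.5.
y₂ = 11.5 × 1.76 = 20.2 m.
V₂ = q/y₂ = 62.0/20.2 = 3.06 m/s. E₁ = y₁ + V₁²/2g = 65.0 m; E₂ = y₂ + V₂²/2g = 20.7 m. ΔE = E₁ − E₂ = 44.3 m.
Q = q·b = 62.0 × 21.6 = 1339 m³/s. P = γ·Q·ΔE = 9.81 × 1339 × 44.3 = 581883 kW.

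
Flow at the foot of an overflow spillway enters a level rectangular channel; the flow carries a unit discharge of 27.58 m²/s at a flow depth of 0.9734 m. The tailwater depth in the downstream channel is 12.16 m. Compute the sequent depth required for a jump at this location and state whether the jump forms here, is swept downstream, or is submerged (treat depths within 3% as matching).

y₂ = 12.14 m; the jump forms here

V₁ = q/y₁ = 27.58/0.9734 = 28.33 m/s. Fr₁ = V₁/√(g·y₁) = 28.33/√(9.81×0.9734) = 9.169.
From the momentum equation for a rectangular channel, y₂/y₁ = ½[√(1 + 8Fr₁²) − 1] = ½[√673.57 − 1] = 12.48.
y₂ = 12.48 × 0.9734 = 12.14 m.
Tailwater y_tw = 12.16 m: y_tw ≈ y₂, so the jump forms here.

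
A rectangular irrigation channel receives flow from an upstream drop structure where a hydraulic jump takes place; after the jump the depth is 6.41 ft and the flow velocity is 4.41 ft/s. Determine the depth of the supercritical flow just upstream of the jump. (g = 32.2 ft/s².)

Fr₂ = V₂/√(g·y₂) = 4.41/√(32.2×6.41) = 0.307.
The Bélanger relation is symmetric: y₁/y₂ = ½[√(1 + 8Fr₂²) − 1] = ½[√1.754 − 1] = 0.162.
y₁ = 0.162 × 6.41 = 1.04 ft.

y₁ = 1.04 ft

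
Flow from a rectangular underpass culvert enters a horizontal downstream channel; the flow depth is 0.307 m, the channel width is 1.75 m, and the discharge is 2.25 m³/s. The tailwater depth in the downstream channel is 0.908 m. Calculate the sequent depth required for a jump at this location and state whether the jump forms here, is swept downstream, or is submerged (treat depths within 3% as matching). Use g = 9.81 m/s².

y₂ = 0.905 m; the jump forms here

q = Q/b = 2.25/1.75 = 1.29 m²/s; V₁ = q/y₁ = 4.19 m/s. Fr₁ = V₁/√(g·y₁) = 2.41.
By Bélanger, y₂/y₁ = ½[√(1 + 8Fr₁²) − 1] = ½[√47.59 − 1] = 2.95.
y₂ = 2.95 × 0.307 = 0.905 m.
Tailwater y_tw = 0.908 m: y_tw ≈ y₂, so the jump forms here.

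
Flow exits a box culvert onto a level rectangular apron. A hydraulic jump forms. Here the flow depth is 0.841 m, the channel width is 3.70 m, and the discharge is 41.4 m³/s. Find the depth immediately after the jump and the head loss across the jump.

y₂ = 5.10 m; ΔE = 4.51 m

q = Q/b = 41.4/3.70 = 11.2 m²/s; V₁ = q/y₁ = 13.3 m/s. Fr₁ = V₁/√(g·y₁) = 4.63.
Conjugate-depth relation: y₂/y₁ = ½[√(1 + 8Fr₁²) − 1] = ½[√172.6 − 1] = 6.07.
y₂ = 6.07 × 0.841 = 5.10 m.
V₂ = q/y₂ = 11.2/5.10 = 2.19 m/s. E₁ = y₁ + V₁²/2g = 9.86 m; E₂ = y₂ + V₂²/2g = 5.35 m. ΔE = E₁ − E₂ = 4.51 m.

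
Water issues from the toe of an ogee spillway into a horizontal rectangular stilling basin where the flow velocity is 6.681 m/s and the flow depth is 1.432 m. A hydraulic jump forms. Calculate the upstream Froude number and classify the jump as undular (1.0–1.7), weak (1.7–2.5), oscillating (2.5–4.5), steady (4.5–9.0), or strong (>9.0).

Fr₁ = V₁/√(g·y₁) = 6.681/√(9.81×1.432) = 1.783.
Fr₁ = 1.783 lies in the weak range.

Fr₁ = 1.783; weak jump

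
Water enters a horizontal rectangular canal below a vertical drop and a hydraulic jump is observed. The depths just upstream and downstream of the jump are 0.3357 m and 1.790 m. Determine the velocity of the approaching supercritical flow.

For a rectangular channel the momentum equation gives q² = ½·g·y₁·y₂·(y₁ + y₂) = ½×9.81×0.3357×1.790×2.126 = 6.265.
q = √6.265 = 2.503 m²/s.
V₁ = q/y₁ = 2.503/0.3357 = 7.456 m/s.

V₁ = 7.456 m/s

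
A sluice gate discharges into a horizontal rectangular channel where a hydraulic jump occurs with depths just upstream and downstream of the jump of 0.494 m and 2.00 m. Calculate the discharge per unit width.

q = 3.48 m²/s

For a rectangular channel the momentum equation gives q² = ½·g·y₁·y₂·(y₁ + y₂) = ½×9.81×0.494×2.00×2.49 = 12.1.
q = √12.1 = 3.48 m²/s.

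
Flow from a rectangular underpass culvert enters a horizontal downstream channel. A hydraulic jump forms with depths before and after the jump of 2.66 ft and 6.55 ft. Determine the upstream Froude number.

For a rectangular channel the momentum equation gives q² = ½·g·y₁·y₂·(y₁ + y₂) = ½×32.2×2.66×6.55×9.21 = 2583.
q = √2583 = 50.8 ft²/s.
V₁ = q/y₁ = 19.1 ft/s; Fr₁ = V₁/√(g·y₁) = 2.06.

Fr₁ = 2.06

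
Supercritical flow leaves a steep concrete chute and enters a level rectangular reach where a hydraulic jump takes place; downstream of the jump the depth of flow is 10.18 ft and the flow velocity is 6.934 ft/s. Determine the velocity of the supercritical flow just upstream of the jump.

Fr₂ = V₂/√(g·y₂) = 6.934/√(32.2×10.18) = 0.3830.
Applying the sequent-depth relation in reverse, y₁/y₂ = ½[√(1 + 8Fr₂²) − 1] = ½[√2.1734 − 1] = 0.2371.
y₁ = 0.2371 × 10.18 = 2.414 ft.
V₁ = q/y₁ = 70.59/2.414 = 29.24 ft/s.

V₁ = 29.24 ft/s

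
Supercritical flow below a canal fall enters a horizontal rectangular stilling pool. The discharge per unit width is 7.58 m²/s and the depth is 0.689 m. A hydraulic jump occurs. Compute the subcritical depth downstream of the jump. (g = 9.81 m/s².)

V₁ = q/y₁ = 7.58/0.689 = 11.0 m/s. Fr₁ = V₁/√(g·y₁) = 11.0/√(9.81×0.689) = 4.23.
Conjugate-depth relation: y₂/y₁ = ½[√(1 + 8Fr₁²) − 1] = ½[√144.3 − 1] = 5.51.
y₂ = 5.51 × 0.689 = 3.79 m.

y₂ = 3.79 m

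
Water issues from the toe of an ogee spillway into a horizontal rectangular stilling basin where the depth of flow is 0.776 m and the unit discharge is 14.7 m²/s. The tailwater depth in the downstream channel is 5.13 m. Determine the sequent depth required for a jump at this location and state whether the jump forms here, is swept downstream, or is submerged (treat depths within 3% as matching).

V₁ = q/y₁ = 14.7/0.776 = 18.9 m/s. Fr₁ = V₁/√(g·y₁) = 18.9/√(9.81×0.776) = 6.87.
Bélanger equation: y₂/y₁ = ½[√(1 + 8Fr₁²) − 1] = ½[√378.1 − 1] = 9.22.
y₂ = 9.22 × 0.776 = 7.16 m.
Tailwater y_tw = 5.13 m: y_tw < y₂, so the jump is swept downstream.

y₂ = 7.16 m; the jump is swept downstream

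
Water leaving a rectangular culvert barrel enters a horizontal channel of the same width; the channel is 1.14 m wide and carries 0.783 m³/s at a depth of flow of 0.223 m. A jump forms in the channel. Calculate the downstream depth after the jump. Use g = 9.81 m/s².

y₂ = 0.555 m

q = Q/b = 0.783/1.14 = 0.687 m²/s; V₁ = q/y₁ = 3.08 m/s. Fr₁ = V₁/√(g·y₁) = 2.08.
Bélanger equation: y₂/y₁ = ½[√(1 + 8Fr₁²) − 1] = ½[√35.69 − 1] = 2.49.
y₂ = 2.49 × 0.223 = 0.555 m.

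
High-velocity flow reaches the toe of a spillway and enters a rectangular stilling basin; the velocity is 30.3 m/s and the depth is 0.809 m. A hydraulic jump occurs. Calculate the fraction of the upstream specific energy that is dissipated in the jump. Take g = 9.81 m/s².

ΔE/E₁ = 0.745 (74.5%)

Fr₁ = V₁/√(g·y₁) = 30.3/√(9.81×0.809) = 10.8.
From the momentum equation for a rectangular channel, y₂/y₁ = ½[√(1 + 8Fr₁²) − 1] = ½[√926.5 − 1] = 14.7.
y₂ = 14.7 × 0.809 = 11.9 m.
E₁ = y₁ + V₁²/2g = 47.6 m. ΔE = (y₂ − y₁)³/(4y₁y₂) = 35.5 m. ΔE/E₁ = 35.5/47.6 = 0.745.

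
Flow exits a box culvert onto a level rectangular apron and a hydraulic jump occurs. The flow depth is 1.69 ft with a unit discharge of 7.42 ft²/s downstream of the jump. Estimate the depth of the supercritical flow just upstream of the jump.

V₂ = q/y₂ = 7.42/1.69 = 4.39 ft/s; Fr₂ = V₂/√(g·y₂) = 0.595.
From the momentum equation (using Fr₂), y₁/y₂ = ½[√(1 + 8Fr₂²) − 1] = ½[√3.834 − 1] = 0.479.
y₁ = 0.479 × 1.69 = 0.810 ft.

y₁ = 0.810 ft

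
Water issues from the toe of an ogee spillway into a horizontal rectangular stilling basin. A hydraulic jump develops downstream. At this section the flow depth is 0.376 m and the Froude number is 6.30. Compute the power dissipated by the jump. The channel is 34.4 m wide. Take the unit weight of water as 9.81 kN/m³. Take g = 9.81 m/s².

P = 7009 kW

Fr₁ = 6.30 (given).
Sequent-depth ratio: y₂/y₁ = ½[√(1 + 8Fr₁²) − 1] = ½[√318.5 − 1] = 8.42.
y₂ = 8.42 × 0.376 = 3.17 m.
Head loss: ΔE = (y₂ − y₁)³/(4y₁y₂) = (3.17 − 0.376)³/(4×0.376×3.17) = 21.7/4.76 = 4.57 m.
V₁ = Fr₁·√(g·y₁) = 6.30×√(9.81×0.376) = 12.1 m/s; q = V₁·y₁ = 4.55 m²/s. Q = q·b = 4.55 × 34.4 = 157 m³/s. P = γ·Q·ΔE = 9.81 × 157 × 4.57 = 7009 kW.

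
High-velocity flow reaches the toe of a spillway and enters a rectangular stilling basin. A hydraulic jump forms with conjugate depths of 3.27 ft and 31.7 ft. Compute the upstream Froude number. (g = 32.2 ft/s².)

Fr₁ = 7.20

For a rectangular channel the momentum equation gives q² = ½·g·y₁·y₂·(y₁ + y₂) = ½×32.2×3.27×31.7×35.0 = 58362.
q = √58362 = 242 ft²/s.
V₁ = q/y₁ = 73.9 ft/s; Fr₁ = V₁/√(g·y₁) = 7.20.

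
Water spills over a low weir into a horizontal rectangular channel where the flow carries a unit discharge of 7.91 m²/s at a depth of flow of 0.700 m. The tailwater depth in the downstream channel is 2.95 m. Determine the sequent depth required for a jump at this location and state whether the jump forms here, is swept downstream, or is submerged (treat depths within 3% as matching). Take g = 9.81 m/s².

V₁ = q/y₁ = 7.91/0.700 = 11.3 m/s. Fr₁ = V₁/√(g·y₁) = 11.3/√(9.81×0.700) = 4.31.
Conjugate-depth relation: y₂/y₁ = ½[√(1 + 8Fr₁²) − 1] = ½[√149.8 − 1] = 5.62.
y₂ = 5.62 × 0.700 = 3.93 m.
Tailwater y_tw = 2.95 m: y_tw < y₂, so the jump is swept downstream.

y₂ = 3.93 m; the jump is swept downstream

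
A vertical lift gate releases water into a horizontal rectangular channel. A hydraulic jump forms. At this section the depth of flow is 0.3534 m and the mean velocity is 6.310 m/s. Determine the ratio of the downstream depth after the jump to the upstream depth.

y₂/y₁ = 4.319

Fr₁ = V₁/√(g·y₁) = 6.310/√(9.81×0.3534) = 3.389.
From the momentum equation for a rectangular channel, y₂/y₁ = ½[√(1 + 8Fr₁²) − 1] = ½[√92.878 − 1] = 4.319.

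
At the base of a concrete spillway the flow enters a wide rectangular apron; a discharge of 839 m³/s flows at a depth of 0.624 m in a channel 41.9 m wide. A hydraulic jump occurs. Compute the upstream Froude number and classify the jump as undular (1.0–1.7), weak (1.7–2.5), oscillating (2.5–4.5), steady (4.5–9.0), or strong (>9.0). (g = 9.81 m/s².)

Fr₁ = 13.0; strong jump

q = Q/b = 839/41.9 = 20.0 m²/s; V₁ = q/y₁ = 32.1 m/s. Fr₁ = V₁/√(g·y₁) = 13.0.
Fr₁ = 13.0 lies in the strong range.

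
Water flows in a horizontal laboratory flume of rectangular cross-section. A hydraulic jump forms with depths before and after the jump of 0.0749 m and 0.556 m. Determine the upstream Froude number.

Fr₁ = 5.59

For a rectangular channel the momentum equation gives q² = ½·g·y₁·y₂·(y₁ + y₂) = ½×9.81×0.0749×0.556×0.631 = 0.129.
q = √0.129 = 0.359 m²/s.
V₁ = q/y₁ = 4.79 m/s; Fr₁ = V₁/√(g·y₁) = 5.59.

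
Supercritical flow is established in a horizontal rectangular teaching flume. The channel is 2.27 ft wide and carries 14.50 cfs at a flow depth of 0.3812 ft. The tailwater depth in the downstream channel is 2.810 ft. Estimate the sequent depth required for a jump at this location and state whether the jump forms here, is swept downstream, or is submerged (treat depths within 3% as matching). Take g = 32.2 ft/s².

q = Q/b = 14.50/2.27 = 6.388 ft²/s; V₁ = q/y₁ = 16.76 ft/s. Fr₁ = V₁/√(g·y₁) = 4.783.
By Bélanger, y₂/y₁ = ½[√(1 + 8Fr₁²) − 1] = ½[√184.00 − 1] = 6.282.
y₂ = 6.282 × 0.3812 = 2.395 ft.
Tailwater y_tw = 2.810 ft: y_tw > y₂, so the jump is submerged.

y₂ = 2.395 ft; the jump is submerged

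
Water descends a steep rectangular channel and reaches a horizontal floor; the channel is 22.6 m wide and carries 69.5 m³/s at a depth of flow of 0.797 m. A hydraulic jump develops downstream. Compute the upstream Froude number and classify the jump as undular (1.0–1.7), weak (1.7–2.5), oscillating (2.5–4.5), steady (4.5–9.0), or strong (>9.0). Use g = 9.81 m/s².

q = Q/b = 69.5/22.6 = 3.08 m²/s; V₁ = q/y₁ = 3.86 m/s. Fr₁ = V₁/√(g·y₁) = 1.38.
Fr₁ = 1.38 lies in the undular range.

Fr₁ = 1.38; undular jump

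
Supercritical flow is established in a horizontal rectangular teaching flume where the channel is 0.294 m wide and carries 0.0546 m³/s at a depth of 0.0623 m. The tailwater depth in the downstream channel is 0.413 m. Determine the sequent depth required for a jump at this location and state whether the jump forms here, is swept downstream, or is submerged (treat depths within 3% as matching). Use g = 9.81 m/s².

q = Q/b = 0.0546/0.294 = 0.186 m²/s; V₁ = q/y₁ = 2.98 m/s. Fr₁ = V₁/√(g·y₁) = 3.81.
Conjugate-depth relation: y₂/y₁ = ½[√(1 + 8Fr₁²) − 1] = ½[√117.3 − 1] = 4.92.
y₂ = 4.92 × 0.0623 = 0.306 m.
Tailwater y_tw = 0.413 m: y_tw > y₂, so the jump is submerged.

y₂ = 0.306 m; the jump is submerged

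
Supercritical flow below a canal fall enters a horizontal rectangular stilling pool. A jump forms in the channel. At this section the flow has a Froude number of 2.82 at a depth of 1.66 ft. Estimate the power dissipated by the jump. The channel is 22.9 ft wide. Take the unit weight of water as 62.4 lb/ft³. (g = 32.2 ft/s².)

P = 168 hp

Fr₁ = 2.82 (given).
Conjugate-depth relation: y₂/y₁ = ½[√(1 + 8Fr₁²) − 1] = ½[√64.62 − 1] = 3.52.
y₂ = 3.52 × 1.66 = 5.84 ft.
V₁ = Fr₁·√(g·y₁) = 2.82×√(32.2×1.66) = 20.6 ft/s; q = V₁·y₁ = 34.2 ft²/s. V₂ = q/y₂ = 34.2/5.84 = 5.86 ft/s. E₁ = y₁ + V₁²/2g = 8.26 ft; E₂ = y₂ + V₂²/2g = 6.37 ft. ΔE = E₁ − E₂ = 1.89 ft.
Q = q·b = 34.2 × 22.9 = 784 cfs. P = γ·Q·ΔE/550 = 62.4 × 784 × 1.89 / 550 = 168 hp.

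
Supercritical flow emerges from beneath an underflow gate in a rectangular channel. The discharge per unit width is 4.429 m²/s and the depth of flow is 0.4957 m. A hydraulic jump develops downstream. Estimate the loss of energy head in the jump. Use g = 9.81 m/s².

V₁ = q/y₁ = 4.429/0.4957 = 8.935 m/s. Fr₁ = V₁/√(g·y₁) = 8.935/√(9.81×0.4957) = 4.052.
Sequent-depth ratio: y₂/y₁ = ½[√(1 + 8Fr₁²) − 1] = ½[√132.33 − 1] = 5.252.
y₂ = 5.252 × 0.4957 = 2.603 m.
V₂ = q/y₂ = 4.429/2.603 = 1.701 m/s. E₁ = y₁ + V₁²/2g = 4.565 m; E₂ = y₂ + V₂²/2g = 2.751 m. ΔE = E₁ − E₂ = 1.814 m.

ΔE = 1.814 m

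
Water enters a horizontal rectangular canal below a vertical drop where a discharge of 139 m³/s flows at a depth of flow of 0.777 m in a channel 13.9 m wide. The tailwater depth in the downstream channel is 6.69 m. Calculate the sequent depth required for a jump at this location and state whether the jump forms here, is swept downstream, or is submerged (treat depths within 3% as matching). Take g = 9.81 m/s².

q = Q/b = 139/13.9 = 10.0 m²/s; V₁ = q/y₁ = 12.9 m/s. Fr₁ = V₁/√(g·y₁) = 4.66.
By Bélanger, y₂/y₁ = ½[√(1 + 8Fr₁²) − 1] = ½[√174.8 − 1] = 6.11.
y₂ = 6.11 × 0.777 = 4.75 m.
Tailwater y_tw = 6.69 m: y_tw > y₂, so the jump is submerged.

y₂ = 4.75 m; the jump is submerged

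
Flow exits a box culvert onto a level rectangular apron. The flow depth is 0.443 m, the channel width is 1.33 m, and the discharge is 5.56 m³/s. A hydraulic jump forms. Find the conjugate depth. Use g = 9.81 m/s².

y₂ = 2.62 m

q = Q/b = 5.56/1.33 = 4.18 m²/s; V₁ = q/y₁ = 9.44 m/s. Fr₁ = V₁/√(g·y₁) = 4.53.
By Bélanger, y₂/y₁ = ½[√(1 + 8Fr₁²) − 1] = ½[√164.9 − 1] = 5.92.
y₂ = 5.92 × 0.443 = 2.62 m.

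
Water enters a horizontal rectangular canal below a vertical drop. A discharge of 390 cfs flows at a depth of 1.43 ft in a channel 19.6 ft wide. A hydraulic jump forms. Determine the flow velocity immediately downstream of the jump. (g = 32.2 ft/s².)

q = Q/b = 390/19.6 = 19.9 ft²/s; V₁ = q/y₁ = 13.9 ft/s. Fr₁ = V₁/√(g·y₁) = 2.05.
Conjugate-depth relation: y₂/y₁ = ½[√(1 + 8Fr₁²) − 1] = ½[√34.64 − 1] = 2.44.
y₂ = 2.44 × 1.43 = 3.49 ft.
V₂ = q/y₂ = 19.9/3.49 = 5.70 ft/s.

V₂ = 5.70 ft/s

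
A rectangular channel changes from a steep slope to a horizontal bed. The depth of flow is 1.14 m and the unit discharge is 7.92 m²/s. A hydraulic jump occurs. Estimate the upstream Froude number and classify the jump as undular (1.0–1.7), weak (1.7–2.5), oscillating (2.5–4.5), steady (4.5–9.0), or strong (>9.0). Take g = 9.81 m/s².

V₁ = q/y₁ = 7.92/1.14 = 6.95 m/s. Fr₁ = V₁/√(g·y₁) = 6.95/√(9.81×1.14) = 2.08.
Fr₁ = 2.08 lies in the weak range.

Fr₁ = 2.08; weak jump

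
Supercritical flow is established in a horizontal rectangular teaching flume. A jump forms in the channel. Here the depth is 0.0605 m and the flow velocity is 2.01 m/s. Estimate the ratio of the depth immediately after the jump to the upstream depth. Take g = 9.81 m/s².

Fr₁ = V₁/√(g·y₁) = 2.01/√(9.81×0.0605) = 2.61.
By Bélanger, y₂/y₁ = ½[√(1 + 8Fr₁²) − 1] = ½[√55.46 − 1] = 3.22.

y₂/y₁ = 3.22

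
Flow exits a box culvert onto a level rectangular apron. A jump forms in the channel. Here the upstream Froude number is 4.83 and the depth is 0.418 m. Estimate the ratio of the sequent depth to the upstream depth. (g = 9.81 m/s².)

y₂/y₁ = 6.35

Fr₁ = 4.83 (given).
Conjugate-depth relation: y₂/y₁ = ½[√(1 + 8Fr₁²) − 1] = ½[√187.6 − 1] = 6.35.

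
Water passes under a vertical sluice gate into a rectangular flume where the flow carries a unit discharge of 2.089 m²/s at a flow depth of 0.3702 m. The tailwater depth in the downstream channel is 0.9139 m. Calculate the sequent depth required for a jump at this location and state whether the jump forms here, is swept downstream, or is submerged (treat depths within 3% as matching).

V₁ = q/y₁ = 2.089/0.3702 = 5.643 m/s. Fr₁ = V₁/√(g·y₁) = 5.643/√(9.81×0.3702) = 2.961.
Bélanger equation: y₂/y₁ = ½[√(1 + 8Fr₁²) − 1] = ½[√71.144 − 1] = 3.717.
y₂ = 3.717 × 0.3702 = 1.376 m.
Tailwater y_tw = 0.9139 m: y_tw < y₂, so the jump is swept downstream.

y₂ = 1.376 m; the jump is swept downstream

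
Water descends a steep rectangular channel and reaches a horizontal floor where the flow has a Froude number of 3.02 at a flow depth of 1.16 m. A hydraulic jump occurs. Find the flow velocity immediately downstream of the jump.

V₂ = 2.68 m/s

Fr₁ = 3.02 (given).
By Bélanger, y₂/y₁ = ½[√(1 + 8Fr₁²) − 1] = ½[√73.96 − 1] = 3.80.
y₂ = 3.80 × 1.16 = 4.41 m.
V₁ = Fr₁·√(g·y₁) = 3.02×√(9.81×1.16) = 10.2 m/s; q = V₁·y₁ = 11.8 m²/s.
V₂ = q/y₂ = 11.8/4.41 = 2.68 m/s.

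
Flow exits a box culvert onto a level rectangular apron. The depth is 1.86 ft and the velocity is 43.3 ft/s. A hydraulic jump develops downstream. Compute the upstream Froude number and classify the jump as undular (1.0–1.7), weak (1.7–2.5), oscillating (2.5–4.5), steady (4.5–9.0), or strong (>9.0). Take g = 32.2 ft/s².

Fr₁ = V₁/√(g·y₁) = 43.3/√(32.2×1.86) = 5.60.
Fr₁ = 5.60 lies in the steady range.

Fr₁ = 5.60; steady jump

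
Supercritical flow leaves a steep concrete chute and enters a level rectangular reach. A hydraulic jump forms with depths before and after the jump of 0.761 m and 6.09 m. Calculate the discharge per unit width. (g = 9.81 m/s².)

q = 12.5 m²/s

For a rectangular channel the momentum equation gives q² = ½·g·y₁·y₂·(y₁ + y₂) = ½×9.81×0.761×6.09×6.85 = 156.
q = √156 = 12.5 m²/s.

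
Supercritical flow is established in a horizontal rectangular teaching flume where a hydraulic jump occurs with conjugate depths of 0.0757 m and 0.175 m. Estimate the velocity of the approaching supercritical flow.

V₁ = 1.69 m/s

For a rectangular channel the momentum equation gives q² = ½·g·y₁·y₂·(y₁ + y₂) = ½×9.81×0.0757×0.175×0.251 = 0.0163.
q = √0.0163 = 0.128 m²/s.
V₁ = q/y₁ = 0.128/0.0757 = 1.69 m/s.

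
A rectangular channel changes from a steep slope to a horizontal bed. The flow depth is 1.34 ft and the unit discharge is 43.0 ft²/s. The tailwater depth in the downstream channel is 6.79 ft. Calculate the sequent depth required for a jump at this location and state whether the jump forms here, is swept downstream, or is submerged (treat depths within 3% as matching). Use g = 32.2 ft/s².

y₂ = 8.61 ft; the jump is swept downstream

V₁ = q/y₁ = 43.0/1.34 = 32.1 ft/s. Fr₁ = V₁/√(g·y₁) = 32.1/√(32.2×1.34) = 4.89.
Bélanger equation: y₂/y₁ = ½[√(1 + 8Fr₁²) − 1] = ½[√191.9 − 1] = 6.43.
y₂ = 6.43 × 1.34 = 8.61 ft.
Tailwater y_tw = 6.79 ft: y_tw < y₂, so the jump is swept downstream.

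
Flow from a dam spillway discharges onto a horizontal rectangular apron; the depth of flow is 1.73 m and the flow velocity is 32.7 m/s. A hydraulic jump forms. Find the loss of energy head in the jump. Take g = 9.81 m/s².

ΔE = 37.2 m

Fr₁ = V₁/√(g·y₁) = 32.7/√(9.81×1.73) = 7.94.
From the momentum equation for a rectangular channel, y₂/y₁ = ½[√(1 + 8Fr₁²) − 1] = ½[√505.0 − 1] = 10.7.
y₂ = 10.7 × 1.73 = 18.6 m.
q = V₁·y₁ = 32.7 × 1.73 = 56.6 m²/s. V₂ = q/y₂ = 56.6/18.6 = 3.05 m/s. E₁ = y₁ + V₁²/2g = 56.2 m; E₂ = y₂ + V₂²/2g = 19.0 m. ΔE = E₁ − E₂ = 37.2 m.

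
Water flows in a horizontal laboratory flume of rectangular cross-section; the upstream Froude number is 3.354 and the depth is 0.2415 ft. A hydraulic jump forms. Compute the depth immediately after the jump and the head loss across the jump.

y₂ = 1.031 ft; ΔE = 0.4942 ft

Fr₁ = 3.354 (given).
Conjugate-depth relation: y₂/y₁ = ½[√(1 + 8Fr₁²) − 1] = ½[√90.995 − 1] = 4.270.
y₂ = 4.270 × 0.2415 = 1.031 ft.
Head loss: ΔE = (y₂ − y₁)³/(4y₁y₂) = (1.031 − 0.2415)³/(4×0.2415×1.031) = 0.4923/0.9960 = 0.4942 ft.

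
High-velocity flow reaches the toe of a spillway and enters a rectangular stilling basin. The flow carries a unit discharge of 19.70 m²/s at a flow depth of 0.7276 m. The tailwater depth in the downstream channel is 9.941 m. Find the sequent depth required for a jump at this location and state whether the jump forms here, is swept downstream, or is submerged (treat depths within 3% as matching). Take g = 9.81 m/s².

y₂ = 10.07 m; the jump forms here

V₁ = q/y₁ = 19.70/0.7276 = 27.08 m/s. Fr₁ = V₁/√(g·y₁) = 27.08/√(9.81×0.7276) = 10.13.
Bélanger equation: y₂/y₁ = ½[√(1 + 8Fr₁²) − 1] = ½[√822.63 − 1] = 13.84.
y₂ = 13.84 × 0.7276 = 10.07 m.
Tailwater y_tw = 9.941 m: y_tw ≈ y₂, so the jump forms here.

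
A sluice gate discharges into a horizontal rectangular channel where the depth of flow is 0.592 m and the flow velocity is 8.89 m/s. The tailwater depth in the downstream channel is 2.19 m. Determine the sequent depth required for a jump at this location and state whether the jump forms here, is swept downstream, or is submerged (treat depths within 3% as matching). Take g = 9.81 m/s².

y₂ = 2.81 m; the jump is swept downstream

Fr₁ = V₁/√(g·y₁) = 8.89/√(9.81×0.592) = 3.69.
Bélanger equation: y₂/y₁ = ½[√(1 + 8Fr₁²) − 1] = ½[√109.9 − 1] = 4.74.
y₂ = 4.74 × 0.592 = 2.81 m.
Tailwater y_tw = 2.19 m: y_tw < y₂, so the jump is swept downstream.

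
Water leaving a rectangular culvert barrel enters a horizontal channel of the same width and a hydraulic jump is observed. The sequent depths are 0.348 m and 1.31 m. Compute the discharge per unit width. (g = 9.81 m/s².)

q = 1.93 m²/s

For a rectangular channel the momentum equation gives q² = ½·g·y₁·y₂·(y₁ + y₂) = ½×9.81×0.348×1.31×1.66 = 3.71.
q = √3.71 = 1.93 m²/s.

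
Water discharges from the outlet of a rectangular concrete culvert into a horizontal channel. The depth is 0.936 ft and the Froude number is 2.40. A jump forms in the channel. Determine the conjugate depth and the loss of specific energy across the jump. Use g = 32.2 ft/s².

Fr₁ = 2.40 (given).
Bélanger equation: y₂/y₁ = ½[√(1 + 8Fr₁²) − 1] = ½[√47.08 − 1] = 2.93.
y₂ = 2.93 × 0.936 = 2.74 ft.
V₁ = Fr₁·√(g·y₁) = 2.40×√(32.2×0.936) = 13.2 ft/s; q = V₁·y₁ = 12.3 ft²/s. V₂ = q/y₂ = 12.3/2.74 = 4.50 ft/s. E₁ = y₁ + V₁²/2g = 3.63 ft; E₂ = y₂ + V₂²/2g = 3.06 ft. ΔE = E₁ − E₂ = 0.575 ft.

y₂ = 2.74 ft; ΔE = 0.575 ft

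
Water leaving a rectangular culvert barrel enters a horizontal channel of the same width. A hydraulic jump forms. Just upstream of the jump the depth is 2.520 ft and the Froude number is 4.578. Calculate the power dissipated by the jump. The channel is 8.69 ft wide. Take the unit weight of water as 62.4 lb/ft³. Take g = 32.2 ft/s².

P = 1341 hp

Fr₁ = 4.578 (given).
Sequent-depth ratio: y₂/y₁ = ½[√(1 + 8Fr₁²) − 1] = ½[√168.66 − 1] = 5.994.
y₂ = 5.994 × 2.520 = 15.10 ft.
V₁ = Fr₁·√(g·y₁) = 4.578×√(32.2×2.520) = 41.24 ft/s; q = V₁·y₁ = 103.9 ft²/s. V₂ = q/y₂ = 103.9/15.10 = 6.880 ft/s. E₁ = y₁ + V₁²/2g = 28.93 ft; E₂ = y₂ + V₂²/2g = 15.84 ft. ΔE = E₁ − E₂ = 13.09 ft.
Q = q·b = 103.9 × 8.69 = 903.1 cfs. P = γ·Q·ΔE/550 = 62.4 × 903.1 × 13.09 / 550 = 1341 hp.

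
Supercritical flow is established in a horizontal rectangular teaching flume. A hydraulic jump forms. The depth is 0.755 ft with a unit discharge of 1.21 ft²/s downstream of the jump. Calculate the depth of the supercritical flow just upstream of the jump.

y₁ = 0.135 ft

V₂ = q/y₂ = 1.21/0.755 = 1.60 ft/s; Fr₂ = V₂/√(g·y₂) = 0.325.
Applying the sequent-depth relation in reverse, y₁/y₂ = ½[√(1 + 8Fr₂²) − 1] = ½[√1.845 − 1] = 0.179.
y₁ = 0.179 × 0.755 = 0.135 ft.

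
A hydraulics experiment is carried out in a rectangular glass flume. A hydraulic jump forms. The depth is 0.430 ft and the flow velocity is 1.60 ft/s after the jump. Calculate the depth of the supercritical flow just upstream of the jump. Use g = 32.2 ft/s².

y₁ = 0.124 ft

Fr₂ = V₂/√(g·y₂) = 1.60/√(32.2×0.430) = 0.430.
The Bélanger relation is symmetric: y₁/y₂ = ½[√(1 + 8Fr₂²) − 1] = ½[√2.479 − 1] = 0.287.
y₁ = 0.287 × 0.430 = 0.124 ft.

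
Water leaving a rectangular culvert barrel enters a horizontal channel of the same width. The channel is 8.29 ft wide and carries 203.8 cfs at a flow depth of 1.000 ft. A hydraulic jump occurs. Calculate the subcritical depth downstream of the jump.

y₂ = 5.647 ft

q = Q/b = 203.8/8.29 = 24.58 ft²/s; V₁ = q/y₁ = 24.58 ft/s. Fr₁ = V₁/√(g·y₁) = 4.332.
From the momentum equation for a rectangular channel, y₂/y₁ = ½[√(1 + 8Fr₁²) − 1] = ½[√151.15 − 1] = 5.647.
y₂ = 5.647 × 1.000 = 5.647 ft.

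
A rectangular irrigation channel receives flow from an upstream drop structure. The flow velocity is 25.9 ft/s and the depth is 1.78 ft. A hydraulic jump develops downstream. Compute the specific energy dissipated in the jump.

Fr₁ = V₁/√(g·y₁) = 25.9/√(32.2×1.78) = 3.42.
Sequent-depth ratio: y₂/y₁ = ½[√(1 + 8Fr₁²) − 1] = ½[√94.63 − 1] = 4.36.
y₂ = 4.36 × 1.78 = 7.77 ft.
Head loss: ΔE = (y₂ − y₁)³/(4y₁y₂) = (7.77 − 1.78)³/(4×1.78×7.77) = 215/55.3 = 3.88 ft.

ΔE = 3.88 ft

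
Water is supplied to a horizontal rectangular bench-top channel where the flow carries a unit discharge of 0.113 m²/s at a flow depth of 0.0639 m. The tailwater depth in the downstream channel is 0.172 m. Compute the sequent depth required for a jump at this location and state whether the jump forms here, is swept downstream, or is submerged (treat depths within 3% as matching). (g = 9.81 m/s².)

y₂ = 0.172 m; the jump forms here

V₁ = q/y₁ = 0.113/0.0639 = 1.77 m/s. Fr₁ = V₁/√(g·y₁) = 1.77/√(9.81×0.0639) = 2.23.
By Bélanger, y₂/y₁ = ½[√(1 + 8Fr₁²) − 1] = ½[√40.91 − 1] = 2.70.
y₂ = 2.70 × 0.0639 = 0.172 m.
Tailwater y_tw = 0.172 m: y_tw ≈ y₂, so the jump forms here.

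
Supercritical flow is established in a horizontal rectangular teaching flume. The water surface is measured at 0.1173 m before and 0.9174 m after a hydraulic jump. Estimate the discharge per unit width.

For a rectangular channel the momentum equation gives q² = ½·g·y₁·y₂·(y₁ + y₂) = ½×9.81×0.1173×0.9174×1.035 = 0.5461.
q = √0.5461 = 0.7390 m²/s.

q = 0.7390 m²/s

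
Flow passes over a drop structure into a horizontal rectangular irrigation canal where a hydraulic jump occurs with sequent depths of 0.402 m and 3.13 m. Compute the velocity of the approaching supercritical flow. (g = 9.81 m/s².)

For a rectangular channel the momentum equation gives q² = ½·g·y₁·y₂·(y₁ + y₂) = ½×9.81×0.402×3.13×3.53 = 21.8.
q = √21.8 = 4.67 m²/s.
V₁ = q/y₁ = 4.67/0.402 = 11.6 m/s.

V₁ = 11.6 m/s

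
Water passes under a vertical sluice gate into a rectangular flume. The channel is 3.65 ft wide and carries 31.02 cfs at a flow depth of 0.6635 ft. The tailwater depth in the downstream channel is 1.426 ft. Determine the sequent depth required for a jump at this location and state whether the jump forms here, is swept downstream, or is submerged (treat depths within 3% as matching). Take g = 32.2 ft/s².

y₂ = 2.290 ft; the jump is swept downstream

q = Q/b = 31.02/3.65 = 8.499 ft²/s; V₁ = q/y₁ = 12.81 ft/s. Fr₁ = V₁/√(g·y₁) = 2.771.
By Bélanger, y₂/y₁ = ½[√(1 + 8Fr₁²) − 1] = ½[√62.434 − 1] = 3.451.
y₂ = 3.451 × 0.6635 = 2.290 ft.
Tailwater y_tw = 1.426 ft: y_tw < y₂, so the jump is swept downstream.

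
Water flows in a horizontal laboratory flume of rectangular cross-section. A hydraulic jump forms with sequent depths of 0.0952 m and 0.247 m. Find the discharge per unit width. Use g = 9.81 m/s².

q = 0.199 m²/s

For a rectangular channel the momentum equation gives q² = ½·g·y₁·y₂·(y₁ + y₂) = ½×9.81×0.0952×0.247×0.342 = 0.0395.
q = √0.0395 = 0.199 m²/s.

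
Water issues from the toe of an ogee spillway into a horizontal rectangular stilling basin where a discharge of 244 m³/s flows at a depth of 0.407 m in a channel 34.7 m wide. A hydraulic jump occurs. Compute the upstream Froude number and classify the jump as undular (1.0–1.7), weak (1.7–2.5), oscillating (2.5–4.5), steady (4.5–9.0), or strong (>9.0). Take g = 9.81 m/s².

q = Q/b = 244/34.7 = 7.03 m²/s; V₁ = q/y₁ = 17.3 m/s. Fr₁ = V₁/√(g·y₁) = 8.65.
Fr₁ = 8.65 lies in the steady range.

Fr₁ = 8.65; steady jump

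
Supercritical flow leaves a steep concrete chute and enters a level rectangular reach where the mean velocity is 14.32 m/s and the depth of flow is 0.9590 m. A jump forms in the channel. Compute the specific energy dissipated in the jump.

Fr₁ = V₁/√(g·y₁) = 14.32/√(9.81×0.9590) = 4.669.
Bélanger equation: y₂/y₁ = ½[√(1 + 8Fr₁²) − 1] = ½[√175.38 − 1] = 6.121.
y₂ = 6.121 × 0.9590 = 5.871 m.
q = V₁·y₁ = 14.32 × 0.9590 = 13.73 m²/s. V₂ = q/y₂ = 13.73/5.871 = 2.339 m/s. E₁ = y₁ + V₁²/2g = 11.41 m; E₂ = y₂ + V₂²/2g = 6.149 m. ΔE = E₁ − E₂ = 5.261 m.

ΔE = 5.261 m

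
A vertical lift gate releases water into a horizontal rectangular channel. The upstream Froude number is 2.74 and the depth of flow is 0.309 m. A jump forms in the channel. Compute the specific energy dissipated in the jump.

Fr₁ = 2.74 (given).
From the momentum equation for a rectangular channel, y₂/y₁ = ½[√(1 + 8Fr₁²) − 1] = ½[√61.06 − 1] = 3.41.
y₂ = 3.41 × 0.309 = 1.05 m.
Head loss: ΔE = (y₂ − y₁)³/(4y₁y₂) = (1.05 − 0.309)³/(4×0.309×1.05) = 0.411/1.30 = 0.316 m.

ΔE = 0.316 m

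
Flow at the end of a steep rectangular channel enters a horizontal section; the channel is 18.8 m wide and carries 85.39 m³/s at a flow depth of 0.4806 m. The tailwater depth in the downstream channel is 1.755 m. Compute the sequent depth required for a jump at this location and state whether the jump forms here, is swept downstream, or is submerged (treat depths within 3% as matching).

q = Q/b = 85.39/18.8 = 4.542 m²/s; V₁ = q/y₁ = 9.451 m/s. Fr₁ = V₁/√(g·y₁) = 4.353.
Bélanger equation: y₂/y₁ = ½[√(1 + 8Fr₁²) − 1] = ½[√152.55 − 1] = 5.676.
y₂ = 5.676 × 0.4806 = 2.728 m.
Tailwater y_tw = 1.755 m: y_tw < y₂, so the jump is swept downstream.

y₂ = 2.728 m; the jump is swept downstream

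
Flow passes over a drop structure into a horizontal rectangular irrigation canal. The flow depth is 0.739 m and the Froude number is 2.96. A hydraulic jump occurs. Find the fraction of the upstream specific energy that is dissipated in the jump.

ΔE/E₁ = 0.250 (25.0%)

Fr₁ = 2.96 (given).
Bélanger equation: y₂/y₁ = ½[√(1 + 8Fr₁²) − 1] = ½[√71.09 − 1] = 3.72.
y₂ = 3.72 × 0.739 = 2.75 m.
E₁ = y₁(1 + Fr₁²/2) = 0.739×(1 + 2.96²/2) = 3.98 m. ΔE = (y₂ − y₁)³/(4y₁y₂) = 0.996 m. ΔE/E₁ = 0.996/3.98 = 0.250.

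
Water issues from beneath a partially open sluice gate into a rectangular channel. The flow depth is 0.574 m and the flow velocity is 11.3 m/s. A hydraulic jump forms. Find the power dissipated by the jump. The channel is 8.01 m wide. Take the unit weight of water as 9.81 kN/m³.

P = 1695 kW

Fr₁ = V₁/√(g·y₁) = 11.3/√(9.81×0.574) = 4.76.
By Bélanger, y₂/y₁ = ½[√(1 + 8Fr₁²) − 1] = ½[√182.4 − 1] = 6.25.
y₂ = 6.25 × 0.574 = 3.59 m.
Head loss: ΔE = (y₂ − y₁)³/(4y₁y₂) = (3.59 − 0.574)³/(4×0.574×3.59) = 27.4/8.24 = 3.33 m.
q = V₁·y₁ = 11.3 × 0.574 = 6.49 m²/s. Q = q·b = 6.49 × 8.01 = 52.0 m³/s. P = γ·Q·ΔE = 9.81 × 52.0 × 3.33 = 1695 kW.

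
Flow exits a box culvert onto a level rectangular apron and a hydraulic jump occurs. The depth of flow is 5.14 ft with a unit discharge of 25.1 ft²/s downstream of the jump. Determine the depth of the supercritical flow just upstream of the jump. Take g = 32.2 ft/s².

y₁ = 1.20 ft

V₂ = q/y₂ = 25.1/5.14 = 4.88 ft/s; Fr₂ = V₂/√(g·y₂) = 0.380.
From the momentum equation (using Fr₂), y₁/y₂ = ½[√(1 + 8Fr₂²) − 1] = ½[√2.153 − 1] = 0.234.
y₁ = 0.234 × 5.14 = 1.20 ft.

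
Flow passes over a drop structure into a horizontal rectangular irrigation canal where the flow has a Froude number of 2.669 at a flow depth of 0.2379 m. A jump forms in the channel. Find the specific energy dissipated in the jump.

Fr₁ = 2.669 (given).
From the momentum equation for a rectangular channel, y₂/y₁ = ½[√(1 + 8Fr₁²) − 1] = ½[√57.988 − 1] = 3.308.
y₂ = 3.308 × 0.2379 = 0.7869 m.
V₁ = Fr₁·√(g·y₁) = 2.669×√(9.81×0.2379) = 4.077 m/s; q = V₁·y₁ = 0.9700 m²/s. V₂ = q/y₂ = 0.9700/0.7869 = 1.233 m/s. E₁ = y₁ + V₁²/2g = 1.085 m; E₂ = y₂ + V₂²/2g = 0.8643 m. ΔE = E₁ − E₂ = 0.2209 m.

ΔE = 0.2209 m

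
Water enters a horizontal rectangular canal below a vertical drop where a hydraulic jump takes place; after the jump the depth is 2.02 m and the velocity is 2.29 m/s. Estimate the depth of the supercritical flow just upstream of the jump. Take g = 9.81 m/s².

y₁ = 0.773 m

Fr₂ = V₂/√(g·y₂) = 2.29/√(9.81×2.02) = 0.514.
The Bélanger relation is symmetric: y₁/y₂ = ½[√(1 + 8Fr₂²) − 1] = ½[√3.117 − 1] = 0.383.
y₁ = 0.383 × 2.02 = 0.773 m.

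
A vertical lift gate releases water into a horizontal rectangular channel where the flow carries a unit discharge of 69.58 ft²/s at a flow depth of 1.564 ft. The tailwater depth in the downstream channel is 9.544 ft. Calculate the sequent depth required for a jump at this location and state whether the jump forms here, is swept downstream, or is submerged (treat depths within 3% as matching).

y₂ = 13.11 ft; the jump is swept downstream

V₁ = q/y₁ = 69.58/1.564 = 44.49 ft/s. Fr₁ = V₁/√(g·y₁) = 44.49/√(32.2×1.564) = 6.269.
Conjugate-depth relation: y₂/y₁ = ½[√(1 + 8Fr₁²) − 1] = ½[√315.41 − 1] = 8.380.
y₂ = 8.380 × 1.564 = 13.11 ft.
Tailwater y_tw = 9.544 ft: y_tw < y₂, so the jump is swept downstream.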